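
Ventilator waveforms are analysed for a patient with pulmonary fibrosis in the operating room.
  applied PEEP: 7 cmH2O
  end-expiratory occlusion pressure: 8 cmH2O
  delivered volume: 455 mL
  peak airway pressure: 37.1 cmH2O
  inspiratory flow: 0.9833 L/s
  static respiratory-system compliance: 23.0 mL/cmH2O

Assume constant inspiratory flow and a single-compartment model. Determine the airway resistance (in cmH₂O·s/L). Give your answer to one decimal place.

9.5

Total PEEP = 8 cmH2O (set 7 + intrinsic 1); this is the baseline alveolar pressure.
Equation of motion (constant flow): PIP = Vt/C + R·V̇ + PEEP.
R·V̇ = PIP − Vt/C − PEEP = 37.1 − 455/23.0 − 8 = 37.1 − 19.783 − 8 = 9.317 cmH2O.
R = 9.317 / 0.9833 = 9.475 cmH2O·s/L.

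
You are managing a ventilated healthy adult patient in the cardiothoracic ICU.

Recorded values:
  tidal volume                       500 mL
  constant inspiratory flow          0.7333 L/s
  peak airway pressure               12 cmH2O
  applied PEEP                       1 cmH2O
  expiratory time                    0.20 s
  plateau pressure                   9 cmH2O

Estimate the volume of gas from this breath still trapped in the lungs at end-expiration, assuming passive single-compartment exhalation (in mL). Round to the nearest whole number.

229

R = (PIP − Pplat)/V̇ = (12 − 9) / 0.7333 = 3.0/0.7333 = 4.091 cmH2O·s/L.
C = Vt/(Pplat − PEEP) = 500.0 / (9 − 1) = 500.0/8.0 = 62.5 mL/cmH2O.
τ = R × C = 4.091 × 0.0625 L/cmH2O = 0.2557 s.
Fraction remaining = e^(−Te/τ) = e^(−0.20/0.2557) = 0.4574.
Trapped volume = 500.0 × 0.4574 = 228.7 mL.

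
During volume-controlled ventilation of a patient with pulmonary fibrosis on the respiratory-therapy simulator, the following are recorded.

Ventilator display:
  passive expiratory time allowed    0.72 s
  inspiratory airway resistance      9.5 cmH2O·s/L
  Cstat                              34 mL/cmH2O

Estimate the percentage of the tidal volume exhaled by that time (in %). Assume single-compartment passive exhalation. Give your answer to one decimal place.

τ = R × C = 9.5 × 34 mL/cmH2O = 9.5 × 0.034 L/cmH2O = 0.323 s.
Passive exhalation: V(t)/V₀ = e^(−t/τ) = e^(−0.72/0.323) = 0.1076.
Fraction exhaled = 1 − 0.1076 = 0.8924 → 89.24%.

89.2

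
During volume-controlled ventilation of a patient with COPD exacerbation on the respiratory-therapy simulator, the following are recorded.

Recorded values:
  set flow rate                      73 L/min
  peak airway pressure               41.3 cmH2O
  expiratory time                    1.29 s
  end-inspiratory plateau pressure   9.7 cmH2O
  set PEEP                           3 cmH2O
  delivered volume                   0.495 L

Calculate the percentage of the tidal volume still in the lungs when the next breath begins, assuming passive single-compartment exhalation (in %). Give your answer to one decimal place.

51.1

Flow: 73 L/min ÷ 60 = 1.2167 L/s.
R = (PIP − Pplat)/V̇ = (41.3 − 9.7) / 1.2167 = 31.6/1.2167 = 25.972 cmH2O·s/L.
C = Vt/(Pplat − PEEP) = 495.0 / (9.7 − 3) = 495.0/6.7 = 73.881 mL/cmH2O.
τ = R × C = 25.972 × 0.07388 L/cmH2O = 1.919 s.
Fraction remaining at end-expiration = e^(−Te/τ) = e^(−1.29/1.919) = 0.5106 → 51.06%.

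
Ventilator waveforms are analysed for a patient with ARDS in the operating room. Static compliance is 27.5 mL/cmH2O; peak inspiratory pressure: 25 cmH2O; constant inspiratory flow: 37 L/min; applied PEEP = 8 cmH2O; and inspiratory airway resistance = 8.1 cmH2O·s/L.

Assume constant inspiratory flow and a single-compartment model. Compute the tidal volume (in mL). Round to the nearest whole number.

Flow: 37 L/min ÷ 60 = 0.6167 L/s.
Equation of motion (constant flow): PIP = Vt/C + R·V̇ + PEEP.
Vt/C = PIP − R·V̇ − PEEP = 25 − 4.995 − 8 = 12.005 cmH2O.
Vt = C × 12.005 = 27.5 × 12.005 = 330.14 mL.

330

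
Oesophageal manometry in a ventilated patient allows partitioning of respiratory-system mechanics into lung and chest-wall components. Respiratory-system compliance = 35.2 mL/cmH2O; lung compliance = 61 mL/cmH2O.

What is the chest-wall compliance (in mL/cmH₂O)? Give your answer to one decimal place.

83.2

1/Ccw = 1/Crs − 1/CL.
1/Ccw = 1/35.2 − 1/61 = 0.01202.
Ccw = 83.195 mL/cmH2O.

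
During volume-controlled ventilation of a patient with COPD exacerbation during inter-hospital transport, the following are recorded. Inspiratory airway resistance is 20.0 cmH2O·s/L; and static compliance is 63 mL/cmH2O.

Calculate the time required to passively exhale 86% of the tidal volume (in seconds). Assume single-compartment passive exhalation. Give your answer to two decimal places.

2.48

τ = R × C = 20.0 × 63 mL/cmH2O = 20.0 × 0.063 L/cmH2O = 1.26 s.
Exhaled fraction f = 1 − e^(−t/τ) → t = −τ·ln(1 − f) = −1.26·ln(0.14) = 2.477 s.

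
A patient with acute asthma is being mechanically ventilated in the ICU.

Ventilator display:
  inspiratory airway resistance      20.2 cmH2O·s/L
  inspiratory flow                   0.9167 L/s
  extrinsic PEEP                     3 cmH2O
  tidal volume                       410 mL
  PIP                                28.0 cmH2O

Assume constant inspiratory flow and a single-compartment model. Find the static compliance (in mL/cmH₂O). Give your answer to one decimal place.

Equation of motion (constant flow): PIP = Vt/C + R·V̇ + PEEP.
Vt/C = PIP − R·V̇ − PEEP = 28.0 − 20.2×0.9167 − 3 = 28.0 − 18.517 − 3 = 6.483 cmH2O.
C = Vt / 6.483 = 410 / 6.483 = 63.242 mL/cmH2O.

63.2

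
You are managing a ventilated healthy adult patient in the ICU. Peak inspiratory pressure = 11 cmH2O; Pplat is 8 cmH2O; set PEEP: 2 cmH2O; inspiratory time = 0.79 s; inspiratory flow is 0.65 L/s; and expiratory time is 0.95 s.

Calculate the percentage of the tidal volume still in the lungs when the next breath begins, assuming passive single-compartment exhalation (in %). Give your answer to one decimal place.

Vt = flow × Ti = 0.65 L/s × 0.79 s × 1000 mL/L = 513.5 mL.
R = (PIP − Pplat)/V̇ = (11 − 8) / 0.65 = 3.0/0.65 = 4.615 cmH2O·s/L.
C = Vt/(Pplat − PEEP) = 513.5 / (8 − 2) = 513.5/6.0 = 85.583 mL/cmH2O.
τ = R × C = 4.615 × 0.08558 L/cmH2O = 0.395 s.
Fraction remaining at end-expiration = e^(−Te/τ) = e^(−0.95/0.395) = 0.09026 → 9.026%.

9.0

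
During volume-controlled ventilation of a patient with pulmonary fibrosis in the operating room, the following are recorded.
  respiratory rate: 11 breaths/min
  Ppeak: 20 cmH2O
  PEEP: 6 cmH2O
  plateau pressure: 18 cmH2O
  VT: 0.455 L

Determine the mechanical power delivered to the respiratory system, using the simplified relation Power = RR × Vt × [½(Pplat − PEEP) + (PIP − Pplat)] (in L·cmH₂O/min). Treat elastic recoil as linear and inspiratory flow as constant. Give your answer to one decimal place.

Per-breath work = Vt × [½(Pplat−PEEP) + (PIP−Pplat)] = 0.455 × [0.5×12.0 + 2.0] = 0.455 × 8.0 = 3.64 L·cmH2O.
Power = 11 × 3.64 = 40.04 L·cmH2O/min.

40.0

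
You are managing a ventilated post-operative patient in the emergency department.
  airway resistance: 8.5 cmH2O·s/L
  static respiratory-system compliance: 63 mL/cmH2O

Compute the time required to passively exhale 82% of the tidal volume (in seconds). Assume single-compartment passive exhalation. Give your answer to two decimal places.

τ = R × C = 8.5 × 63 mL/cmH2O = 8.5 × 0.063 L/cmH2O = 0.5355 s.
Exhaled fraction f = 1 − e^(−t/τ) → t = −τ·ln(1 − f) = −0.5355·ln(0.18) = 0.9183 s.

0.92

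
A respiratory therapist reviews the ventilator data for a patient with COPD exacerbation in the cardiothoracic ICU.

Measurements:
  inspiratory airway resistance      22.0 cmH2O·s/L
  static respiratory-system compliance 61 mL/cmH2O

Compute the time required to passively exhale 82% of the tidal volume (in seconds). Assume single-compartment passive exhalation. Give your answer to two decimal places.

τ = R × C = 22.0 × 61 mL/cmH2O = 22.0 × 0.061 L/cmH2O = 1.342 s.
Exhaled fraction f = 1 − e^(−t/τ) → t = −τ·ln(1 − f) = −1.342·ln(0.18) = 2.301 s.

2.30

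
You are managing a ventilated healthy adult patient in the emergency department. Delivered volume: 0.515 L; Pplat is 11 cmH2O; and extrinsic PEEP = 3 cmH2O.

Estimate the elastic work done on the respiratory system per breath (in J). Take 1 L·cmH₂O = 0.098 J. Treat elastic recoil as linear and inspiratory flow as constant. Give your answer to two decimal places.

0.20

Elastic work ≈ ½ × (Pplat − PEEP) × Vt = 0.5 × (11 − 3) × 0.515 L = 0.5 × 8.0 × 0.515 = 2.06 L·cmH2O.
× 0.098 J/(L·cmH2O) → 0.2019 J.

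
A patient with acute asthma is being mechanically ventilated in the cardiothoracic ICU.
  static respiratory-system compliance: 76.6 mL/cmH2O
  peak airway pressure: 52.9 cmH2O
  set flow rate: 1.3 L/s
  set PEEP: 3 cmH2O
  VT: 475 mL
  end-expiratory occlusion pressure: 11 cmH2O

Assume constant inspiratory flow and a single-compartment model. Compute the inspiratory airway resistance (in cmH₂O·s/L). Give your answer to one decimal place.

27.5

Total PEEP = 11 cmH2O (set 3 + intrinsic 8); this is the baseline alveolar pressure.
Equation of motion (constant flow): PIP = Vt/C + R·V̇ + PEEP.
R·V̇ = PIP − Vt/C − PEEP = 52.9 − 475/76.6 − 11 = 52.9 − 6.201 − 11 = 35.699 cmH2O.
R = 35.699 / 1.3 = 27.461 cmH2O·s/L.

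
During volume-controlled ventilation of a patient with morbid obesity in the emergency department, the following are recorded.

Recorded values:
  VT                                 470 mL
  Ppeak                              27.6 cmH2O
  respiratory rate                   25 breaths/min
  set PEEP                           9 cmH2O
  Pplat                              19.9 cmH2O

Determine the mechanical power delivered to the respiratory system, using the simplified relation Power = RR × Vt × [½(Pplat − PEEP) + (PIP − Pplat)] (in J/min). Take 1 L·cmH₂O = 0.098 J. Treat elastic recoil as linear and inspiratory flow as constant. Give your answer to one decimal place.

Per-breath work = Vt × [½(Pplat−PEEP) + (PIP−Pplat)] = 0.470 × [0.5×10.9 + 7.7] = 0.470 × 13.15 = 6.181 L·cmH2O.
Power = 25 × 6.181 = 154.53 L·cmH2O/min.
× 0.098 J/(L·cmH2O) → 15.144 J/min.

15.1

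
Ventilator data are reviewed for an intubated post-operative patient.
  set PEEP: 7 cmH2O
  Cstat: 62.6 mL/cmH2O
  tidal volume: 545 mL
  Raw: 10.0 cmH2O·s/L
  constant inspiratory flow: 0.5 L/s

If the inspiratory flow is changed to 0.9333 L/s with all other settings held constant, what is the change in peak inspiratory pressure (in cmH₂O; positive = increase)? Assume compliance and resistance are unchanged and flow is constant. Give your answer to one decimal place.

4.3

PIP = Vt/C + R·V̇ + PEEP (constant-flow equation of motion).
Only the resistive term changes: ΔPIP = R × ΔV̇ = 10.0 × (0.9333 − 0.5) = 10.0 × 0.4333 = 4.333 cmH2O.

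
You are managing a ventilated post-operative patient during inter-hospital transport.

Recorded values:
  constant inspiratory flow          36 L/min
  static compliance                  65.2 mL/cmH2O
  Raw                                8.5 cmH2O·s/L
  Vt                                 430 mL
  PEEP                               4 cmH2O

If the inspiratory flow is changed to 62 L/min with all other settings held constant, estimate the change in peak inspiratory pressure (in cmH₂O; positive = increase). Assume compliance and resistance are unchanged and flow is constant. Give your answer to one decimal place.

3.7

Flow: 36 L/min ÷ 60 = 0.6 L/s.
New flow: 62 L/min ÷ 60 = 1.0333 L/s.
PIP = Vt/C + R·V̇ + PEEP (constant-flow equation of motion).
Only the resistive term changes: ΔPIP = R × ΔV̇ = 8.5 × (1.0333 − 0.6) = 8.5 × 0.4333 = 3.683 cmH2O.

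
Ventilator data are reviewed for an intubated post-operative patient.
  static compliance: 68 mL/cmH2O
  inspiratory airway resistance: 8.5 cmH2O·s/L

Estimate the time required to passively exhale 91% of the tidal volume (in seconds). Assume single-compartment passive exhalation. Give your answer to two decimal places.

τ = R × C = 8.5 × 68 mL/cmH2O = 8.5 × 0.068 L/cmH2O = 0.578 s.
Exhaled fraction f = 1 − e^(−t/τ) → t = −τ·ln(1 − f) = −0.578·ln(0.09) = 1.392 s.

1.39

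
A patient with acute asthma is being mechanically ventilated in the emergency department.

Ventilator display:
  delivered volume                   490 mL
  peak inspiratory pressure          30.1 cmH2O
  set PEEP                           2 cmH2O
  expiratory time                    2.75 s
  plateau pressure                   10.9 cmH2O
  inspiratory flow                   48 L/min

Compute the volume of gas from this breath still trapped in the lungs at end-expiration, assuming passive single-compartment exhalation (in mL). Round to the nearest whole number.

Flow: 48 L/min ÷ 60 = 0.8 L/s.
R = (PIP − Pplat)/V̇ = (30.1 − 10.9) / 0.8 = 19.2/0.8 = 24.0 cmH2O·s/L.
C = Vt/(Pplat − PEEP) = 490.0 / (10.9 − 2) = 490.0/8.9 = 55.056 mL/cmH2O.
τ = R × C = 24.0 × 0.05506 L/cmH2O = 1.321 s.
Fraction remaining = e^(−Te/τ) = e^(−2.75/1.321) = 0.1247.
Trapped volume = 490.0 × 0.1247 = 61.103 mL.

61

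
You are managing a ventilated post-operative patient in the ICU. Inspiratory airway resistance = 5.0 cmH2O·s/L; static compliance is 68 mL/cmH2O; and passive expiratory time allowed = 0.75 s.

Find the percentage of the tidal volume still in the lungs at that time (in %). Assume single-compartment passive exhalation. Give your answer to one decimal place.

τ = R × C = 5.0 × 68 mL/cmH2O = 5.0 × 0.068 L/cmH2O = 0.34 s.
Passive exhalation: V(t)/V₀ = e^(−t/τ) = e^(−0.75/0.34) = 0.1102.
Fraction remaining = 0.1102 → 11.02%.

11.0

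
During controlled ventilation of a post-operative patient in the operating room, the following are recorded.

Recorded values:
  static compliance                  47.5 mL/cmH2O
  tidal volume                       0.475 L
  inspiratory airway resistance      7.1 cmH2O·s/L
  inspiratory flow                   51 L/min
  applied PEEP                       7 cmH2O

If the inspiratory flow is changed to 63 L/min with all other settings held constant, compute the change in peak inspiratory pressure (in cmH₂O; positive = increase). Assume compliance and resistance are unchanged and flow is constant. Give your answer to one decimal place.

1.4

Flow: 51 L/min ÷ 60 = 0.85 L/s.
New flow: 63 L/min ÷ 60 = 1.05 L/s.
PIP = Vt/C + R·V̇ + PEEP (constant-flow equation of motion).
Only the resistive term changes: ΔPIP = R × ΔV̇ = 7.1 × (1.05 − 0.85) = 7.1 × 0.2 = 1.42 cmH2O.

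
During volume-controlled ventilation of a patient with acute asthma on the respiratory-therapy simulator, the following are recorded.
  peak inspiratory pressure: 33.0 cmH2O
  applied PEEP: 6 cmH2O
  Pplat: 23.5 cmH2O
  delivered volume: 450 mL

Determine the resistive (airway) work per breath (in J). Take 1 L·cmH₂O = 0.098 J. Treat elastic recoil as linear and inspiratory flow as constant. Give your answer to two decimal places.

0.42

With constant inspiratory flow the resistive pressure is constant at PIP − Pplat = 33.0 − 23.5 = 9.5 cmH2O, so resistive work = 9.5 × 0.450 = 4.275 L·cmH2O.
× 0.098 J/(L·cmH2O) → 0.419 J.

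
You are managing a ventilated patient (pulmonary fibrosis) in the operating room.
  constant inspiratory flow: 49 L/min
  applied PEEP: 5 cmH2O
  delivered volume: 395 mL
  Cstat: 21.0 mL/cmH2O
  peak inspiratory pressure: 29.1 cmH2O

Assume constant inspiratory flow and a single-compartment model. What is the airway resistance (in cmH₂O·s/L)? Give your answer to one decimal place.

Flow: 49 L/min ÷ 60 = 0.8167 L/s.
Equation of motion (constant flow): PIP = Vt/C + R·V̇ + PEEP.
R·V̇ = PIP − Vt/C − PEEP = 29.1 − 395/21.0 − 5 = 29.1 − 18.81 − 5 = 5.29 cmH2O.
R = 5.29 / 0.8167 = 6.477 cmH2O·s/L.

6.5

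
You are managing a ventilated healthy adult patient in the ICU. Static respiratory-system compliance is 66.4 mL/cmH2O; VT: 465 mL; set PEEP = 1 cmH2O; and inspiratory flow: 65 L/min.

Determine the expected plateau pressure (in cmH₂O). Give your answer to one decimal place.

8.0

Pplat = PEEP + Vt / Cstat = 1 + 465 / 66.4 = 1 + 7.003 = 8.003 cmH2O.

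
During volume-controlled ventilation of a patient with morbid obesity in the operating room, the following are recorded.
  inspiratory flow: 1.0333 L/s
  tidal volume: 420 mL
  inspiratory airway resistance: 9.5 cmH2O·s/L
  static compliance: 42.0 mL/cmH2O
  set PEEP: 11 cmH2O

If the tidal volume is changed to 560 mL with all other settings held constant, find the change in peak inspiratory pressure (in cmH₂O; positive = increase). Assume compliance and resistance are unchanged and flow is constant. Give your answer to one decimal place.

PIP = Vt/C + R·V̇ + PEEP (constant-flow equation of motion).
Only the elastic term changes: ΔPIP = ΔVt / C = (560 − 420) / 42.0 = 3.333 cmH2O.

3.3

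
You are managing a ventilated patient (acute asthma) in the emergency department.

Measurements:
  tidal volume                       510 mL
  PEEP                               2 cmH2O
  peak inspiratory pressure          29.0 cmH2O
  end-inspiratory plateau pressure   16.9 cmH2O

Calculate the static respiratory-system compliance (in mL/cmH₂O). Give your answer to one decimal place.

34.2

Cstat = Vt / (Pplat − PEEP) = 510 / (16.9 − 2) = 510 / 14.9 = 34.228 mL/cmH2O.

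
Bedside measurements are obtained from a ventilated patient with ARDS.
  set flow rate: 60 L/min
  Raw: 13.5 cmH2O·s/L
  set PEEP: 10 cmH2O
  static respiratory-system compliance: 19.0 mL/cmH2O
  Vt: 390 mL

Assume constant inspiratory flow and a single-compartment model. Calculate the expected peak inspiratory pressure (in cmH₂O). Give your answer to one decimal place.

Flow: 60 L/min ÷ 60 = 1 L/s.
Equation of motion (constant flow): PIP = Vt/C + R·V̇ + PEEP.
PIP = 390/19.0 + 13.5×1 + 10 = 20.526 + 13.5 + 10 = 44.026 cmH2O.

44.0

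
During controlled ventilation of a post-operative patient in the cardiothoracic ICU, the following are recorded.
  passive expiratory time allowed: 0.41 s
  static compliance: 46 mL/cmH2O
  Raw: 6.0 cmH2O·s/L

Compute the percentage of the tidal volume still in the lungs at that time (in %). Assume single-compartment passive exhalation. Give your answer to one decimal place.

τ = R × C = 6.0 × 46 mL/cmH2O = 6.0 × 0.046 L/cmH2O = 0.276 s.
Passive exhalation: V(t)/V₀ = e^(−t/τ) = e^(−0.41/0.276) = 0.2264.
Fraction remaining = 0.2264 → 22.64%.

22.6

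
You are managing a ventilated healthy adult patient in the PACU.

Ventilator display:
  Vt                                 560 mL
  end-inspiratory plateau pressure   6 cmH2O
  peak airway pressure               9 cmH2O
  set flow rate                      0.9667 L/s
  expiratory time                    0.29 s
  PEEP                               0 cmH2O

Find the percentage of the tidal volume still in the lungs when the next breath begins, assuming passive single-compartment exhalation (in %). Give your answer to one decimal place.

R = (PIP − Pplat)/V̇ = (9 − 6) / 0.9667 = 3.0/0.9667 = 3.103 cmH2O·s/L.
C = Vt/(Pplat − PEEP) = 560.0 / (6 − 0) = 560.0/6.0 = 93.333 mL/cmH2O.
τ = R × C = 3.103 × 0.09333 L/cmH2O = 0.2896 s.
Fraction remaining at end-expiration = e^(−Te/τ) = e^(−0.29/0.2896) = 0.3674 → 36.74%.

36.7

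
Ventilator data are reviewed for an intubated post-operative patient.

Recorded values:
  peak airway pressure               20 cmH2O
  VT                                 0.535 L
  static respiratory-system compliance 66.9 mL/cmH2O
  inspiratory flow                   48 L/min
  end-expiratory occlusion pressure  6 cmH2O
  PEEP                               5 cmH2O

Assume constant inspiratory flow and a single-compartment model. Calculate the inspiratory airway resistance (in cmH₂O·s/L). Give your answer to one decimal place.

7.5

Flow: 48 L/min ÷ 60 = 0.8 L/s.
Total PEEP = 6 cmH2O (set 5 + intrinsic 1); this is the baseline alveolar pressure.
Equation of motion (constant flow): PIP = Vt/C + R·V̇ + PEEP.
R·V̇ = PIP − Vt/C − PEEP = 20 − 535/66.9 − 6 = 20 − 7.997 − 6 = 6.003 cmH2O.
R = 6.003 / 0.8 = 7.504 cmH2O·s/L.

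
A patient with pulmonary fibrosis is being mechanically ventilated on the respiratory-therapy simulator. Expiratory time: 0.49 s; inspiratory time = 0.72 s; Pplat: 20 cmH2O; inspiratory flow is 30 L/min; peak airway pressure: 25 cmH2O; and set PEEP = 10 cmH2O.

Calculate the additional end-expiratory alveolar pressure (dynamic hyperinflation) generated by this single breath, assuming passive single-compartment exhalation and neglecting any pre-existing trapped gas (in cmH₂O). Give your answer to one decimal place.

2.6

Flow: 30 L/min ÷ 60 = 0.5 L/s.
Vt = flow × Ti = 0.5 L/s × 0.72 s × 1000 mL/L = 360.0 mL.
R = (PIP − Pplat)/V̇ = (25 − 20) / 0.5 = 5.0/0.5 = 10.0 cmH2O·s/L.
C = Vt/(Pplat − PEEP) = 360.0 / (20 − 10) = 360.0/10.0 = 36.0 mL/cmH2O.
τ = R × C = 10.0 × 0.036 L/cmH2O = 0.36 s.
Fraction remaining = e^(−Te/τ) = e^(−0.49/0.36) = 0.2564; trapped volume = 360.0 × 0.2564 = 92.304 mL.
Additional alveolar pressure from trapping ≈ V_trapped / C = 92.304 / 36.0 = 2.564 cmH2O.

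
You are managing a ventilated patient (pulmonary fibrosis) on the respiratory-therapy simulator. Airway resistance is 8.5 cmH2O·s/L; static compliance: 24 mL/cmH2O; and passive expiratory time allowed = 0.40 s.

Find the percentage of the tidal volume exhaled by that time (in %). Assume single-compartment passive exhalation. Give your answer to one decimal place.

85.9

τ = R × C = 8.5 × 24 mL/cmH2O = 8.5 × 0.024 L/cmH2O = 0.204 s.
Passive exhalation: V(t)/V₀ = e^(−t/τ) = e^(−0.40/0.204) = 0.1407.
Fraction exhaled = 1 − 0.1407 = 0.8593 → 85.93%.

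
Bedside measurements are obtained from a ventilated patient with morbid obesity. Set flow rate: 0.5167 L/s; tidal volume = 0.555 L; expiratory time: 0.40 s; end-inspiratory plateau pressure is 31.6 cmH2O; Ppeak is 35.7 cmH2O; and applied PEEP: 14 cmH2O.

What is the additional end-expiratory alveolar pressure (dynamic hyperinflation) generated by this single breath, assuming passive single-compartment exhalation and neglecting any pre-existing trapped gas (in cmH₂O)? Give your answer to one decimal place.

3.6

R = (PIP − Pplat)/V̇ = (35.7 − 31.6) / 0.5167 = 4.1/0.5167 = 7.935 cmH2O·s/L.
C = Vt/(Pplat − PEEP) = 555.0 / (31.6 − 14) = 555.0/17.6 = 31.534 mL/cmH2O.
τ = R × C = 7.935 × 0.03153 L/cmH2O = 0.2502 s.
Fraction remaining = e^(−Te/τ) = e^(−0.40/0.2502) = 0.2022; trapped volume = 555.0 × 0.2022 = 112.22 mL.
Additional alveolar pressure from trapping ≈ V_trapped / C = 112.22 / 31.534 = 3.559 cmH2O.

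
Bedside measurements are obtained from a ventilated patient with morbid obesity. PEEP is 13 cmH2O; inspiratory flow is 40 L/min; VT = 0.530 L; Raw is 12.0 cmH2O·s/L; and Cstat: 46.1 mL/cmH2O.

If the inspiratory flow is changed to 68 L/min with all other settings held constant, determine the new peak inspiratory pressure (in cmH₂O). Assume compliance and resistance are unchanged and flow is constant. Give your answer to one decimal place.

Flow: 40 L/min ÷ 60 = 0.6667 L/s.
New flow: 68 L/min ÷ 60 = 1.1333 L/s.
PIP = Vt/C + R·V̇ + PEEP (constant-flow equation of motion).
Only the resistive term changes: ΔPIP = R × ΔV̇ = 12.0 × (1.1333 − 0.6667) = 12.0 × 0.4666 = 5.599 cmH2O.
Original PIP = 530/46.1 + 12.0×0.6667 + 13 = 32.497 cmH2O; new PIP = 32.497 + (5.599) = 38.096 cmH2O.

38.1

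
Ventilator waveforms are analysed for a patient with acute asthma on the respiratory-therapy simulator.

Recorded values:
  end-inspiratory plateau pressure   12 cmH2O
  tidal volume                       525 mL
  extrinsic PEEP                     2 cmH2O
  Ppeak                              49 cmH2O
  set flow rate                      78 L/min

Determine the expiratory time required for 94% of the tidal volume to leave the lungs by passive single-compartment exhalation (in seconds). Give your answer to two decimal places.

4.20

Flow: 78 L/min ÷ 60 = 1.3 L/s.
R = (PIP − Pplat)/V̇ = (49 − 12) / 1.3 = 37.0/1.3 = 28.462 cmH2O·s/L.
C = Vt/(Pplat − PEEP) = 525.0 / (12 − 2) = 525.0/10.0 = 52.5 mL/cmH2O.
τ = R × C = 28.462 × 0.0525 L/cmH2O = 1.494 s.
t = −τ·ln(1 − 0.94) = −1.494·ln(0.06) = 4.203 s.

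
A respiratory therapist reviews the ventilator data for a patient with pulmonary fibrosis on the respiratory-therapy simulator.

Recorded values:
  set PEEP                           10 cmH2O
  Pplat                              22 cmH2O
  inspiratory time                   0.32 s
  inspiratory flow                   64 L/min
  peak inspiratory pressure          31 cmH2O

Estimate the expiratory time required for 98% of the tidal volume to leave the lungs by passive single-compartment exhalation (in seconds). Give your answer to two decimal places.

Flow: 64 L/min ÷ 60 = 1.0667 L/s.
Vt = flow × Ti = 1.0667 L/s × 0.32 s × 1000 mL/L = 341.34 mL.
R = (PIP − Pplat)/V̇ = (31 − 22) / 1.0667 = 9.0/1.0667 = 8.437 cmH2O·s/L.
C = Vt/(Pplat − PEEP) = 341.34 / (22 − 10) = 341.34/12.0 = 28.445 mL/cmH2O.
τ = R × C = 8.437 × 0.02845 L/cmH2O = 0.24 s.
t = −τ·ln(1 − 0.98) = −0.24·ln(0.02) = 0.9389 s.

0.94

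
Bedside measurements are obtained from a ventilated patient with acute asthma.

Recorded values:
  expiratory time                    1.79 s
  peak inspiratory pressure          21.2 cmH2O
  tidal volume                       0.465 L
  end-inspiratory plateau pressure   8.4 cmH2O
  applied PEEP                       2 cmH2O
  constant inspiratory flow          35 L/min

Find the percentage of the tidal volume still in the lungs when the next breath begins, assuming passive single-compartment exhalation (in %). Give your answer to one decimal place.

Flow: 35 L/min ÷ 60 = 0.5833 L/s.
R = (PIP − Pplat)/V̇ = (21.2 − 8.4) / 0.5833 = 12.8/0.5833 = 21.944 cmH2O·s/L.
C = Vt/(Pplat − PEEP) = 465.0 / (8.4 − 2) = 465.0/6.4 = 72.656 mL/cmH2O.
τ = R × C = 21.944 × 0.07266 L/cmH2O = 1.594 s.
Fraction remaining at end-expiration = e^(−Te/τ) = e^(−1.79/1.594) = 0.3253 → 32.53%.

32.5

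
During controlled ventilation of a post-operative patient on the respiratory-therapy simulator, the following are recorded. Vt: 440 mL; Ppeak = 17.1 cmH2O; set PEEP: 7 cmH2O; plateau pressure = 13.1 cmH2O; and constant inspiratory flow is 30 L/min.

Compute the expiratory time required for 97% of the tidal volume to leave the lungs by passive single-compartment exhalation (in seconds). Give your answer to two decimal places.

2.02

Flow: 30 L/min ÷ 60 = 0.5 L/s.
R = (PIP − Pplat)/V̇ = (17.1 − 13.1) / 0.5 = 4.0/0.5 = 8.0 cmH2O·s/L.
C = Vt/(Pplat − PEEP) = 440.0 / (13.1 − 7) = 440.0/6.1 = 72.131 mL/cmH2O.
τ = R × C = 8.0 × 0.07213 L/cmH2O = 0.577 s.
t = −τ·ln(1 − 0.97) = −0.577·ln(0.03) = 2.023 s.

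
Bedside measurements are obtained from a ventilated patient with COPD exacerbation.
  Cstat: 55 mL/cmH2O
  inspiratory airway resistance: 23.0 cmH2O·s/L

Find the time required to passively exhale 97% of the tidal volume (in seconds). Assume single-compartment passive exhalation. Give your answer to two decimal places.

4.44

τ = R × C = 23.0 × 55 mL/cmH2O = 23.0 × 0.055 L/cmH2O = 1.265 s.
Exhaled fraction f = 1 − e^(−t/τ) → t = −τ·ln(1 − f) = −1.265·ln(0.03) = 4.436 s.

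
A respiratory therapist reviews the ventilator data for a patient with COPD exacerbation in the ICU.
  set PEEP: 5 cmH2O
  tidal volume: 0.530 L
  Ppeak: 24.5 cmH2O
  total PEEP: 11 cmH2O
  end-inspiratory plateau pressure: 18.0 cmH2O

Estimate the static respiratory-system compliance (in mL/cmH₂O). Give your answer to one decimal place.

75.7

End-expiratory occlusion gives total PEEP = 11 cmH2O (intrinsic PEEP = 11 − 5 = 6). Use total PEEP for the elastic gradient.
Cstat = Vt / (Pplat − PEEPtotal) = 530 / (18.0 − 11) = 530 / 7.0 = 75.714 mL/cmH2O.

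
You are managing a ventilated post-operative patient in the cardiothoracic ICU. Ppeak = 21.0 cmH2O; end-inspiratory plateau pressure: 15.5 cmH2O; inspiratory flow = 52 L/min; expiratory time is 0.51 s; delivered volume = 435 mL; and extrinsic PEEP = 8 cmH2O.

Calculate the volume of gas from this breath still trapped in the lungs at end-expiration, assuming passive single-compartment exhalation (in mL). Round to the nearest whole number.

109

Flow: 52 L/min ÷ 60 = 0.8667 L/s.
R = (PIP − Pplat)/V̇ = (21.0 − 15.5) / 0.8667 = 5.5/0.8667 = 6.346 cmH2O·s/L.
C = Vt/(Pplat − PEEP) = 435.0 / (15.5 − 8) = 435.0/7.5 = 58.0 mL/cmH2O.
τ = R × C = 6.346 × 0.058 L/cmH2O = 0.3681 s.
Fraction remaining = e^(−Te/τ) = e^(−0.51/0.3681) = 0.2502.
Trapped volume = 435.0 × 0.2502 = 108.84 mL.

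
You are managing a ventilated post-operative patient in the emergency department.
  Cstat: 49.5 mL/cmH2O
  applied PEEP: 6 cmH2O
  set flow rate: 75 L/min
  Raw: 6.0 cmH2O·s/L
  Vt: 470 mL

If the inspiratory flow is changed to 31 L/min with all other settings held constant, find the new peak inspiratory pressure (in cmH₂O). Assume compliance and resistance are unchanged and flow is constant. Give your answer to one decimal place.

18.6

Flow: 75 L/min ÷ 60 = 1.25 L/s.
New flow: 31 L/min ÷ 60 = 0.5167 L/s.
PIP = Vt/C + R·V̇ + PEEP (constant-flow equation of motion).
Only the resistive term changes: ΔPIP = R × ΔV̇ = 6.0 × (0.5167 − 1.25) = 6.0 × -0.7333 = -4.4 cmH2O.
Original PIP = 470/49.5 + 6.0×1.25 + 6 = 22.995 cmH2O; new PIP = 22.995 + (-4.4) = 18.595 cmH2O.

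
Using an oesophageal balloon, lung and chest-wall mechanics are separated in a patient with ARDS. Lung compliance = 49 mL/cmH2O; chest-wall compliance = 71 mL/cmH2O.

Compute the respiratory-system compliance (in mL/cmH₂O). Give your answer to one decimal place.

29.0

Lung and chest wall are elastances in series: 1/Crs = 1/CL + 1/Ccw.
1/Crs = 1/49 + 1/71 = 0.03449.
Crs = 28.994 mL/cmH2O.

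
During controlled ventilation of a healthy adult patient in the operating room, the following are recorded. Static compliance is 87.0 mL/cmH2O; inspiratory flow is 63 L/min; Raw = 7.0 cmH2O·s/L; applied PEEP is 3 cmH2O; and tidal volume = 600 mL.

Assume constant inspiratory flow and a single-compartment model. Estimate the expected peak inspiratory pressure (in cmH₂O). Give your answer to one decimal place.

Flow: 63 L/min ÷ 60 = 1.05 L/s.
Equation of motion (constant flow): PIP = Vt/C + R·V̇ + PEEP.
PIP = 600/87.0 + 7.0×1.05 + 3 = 6.897 + 7.35 + 3 = 17.247 cmH2O.

17.2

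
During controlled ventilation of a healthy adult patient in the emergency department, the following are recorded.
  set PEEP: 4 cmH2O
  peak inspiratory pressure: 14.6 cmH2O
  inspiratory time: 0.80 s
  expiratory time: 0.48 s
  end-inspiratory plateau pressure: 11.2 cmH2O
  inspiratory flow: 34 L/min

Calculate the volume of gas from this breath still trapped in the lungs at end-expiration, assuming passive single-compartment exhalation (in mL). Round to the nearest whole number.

Flow: 34 L/min ÷ 60 = 0.5667 L/s.
Vt = flow × Ti = 0.5667 L/s × 0.80 s × 1000 mL/L = 453.36 mL.
R = (PIP − Pplat)/V̇ = (14.6 − 11.2) / 0.5667 = 3.4/0.5667 = 6.0 cmH2O·s/L.
C = Vt/(Pplat − PEEP) = 453.36 / (11.2 − 4) = 453.36/7.2 = 62.967 mL/cmH2O.
τ = R × C = 6.0 × 0.06297 L/cmH2O = 0.3778 s.
Fraction remaining = e^(−Te/τ) = e^(−0.48/0.3778) = 0.2807.
Trapped volume = 453.36 × 0.2807 = 127.26 mL.

127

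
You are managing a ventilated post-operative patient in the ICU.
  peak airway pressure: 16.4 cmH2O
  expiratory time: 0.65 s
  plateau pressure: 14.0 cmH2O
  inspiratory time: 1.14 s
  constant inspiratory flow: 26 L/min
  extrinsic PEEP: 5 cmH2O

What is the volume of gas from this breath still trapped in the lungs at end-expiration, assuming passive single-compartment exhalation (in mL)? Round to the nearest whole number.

Flow: 26 L/min ÷ 60 = 0.4333 L/s.
Vt = flow × Ti = 0.4333 L/s × 1.14 s × 1000 mL/L = 493.96 mL.
R = (PIP − Pplat)/V̇ = (16.4 − 14.0) / 0.4333 = 2.4/0.4333 = 5.539 cmH2O·s/L.
C = Vt/(Pplat − PEEP) = 493.96 / (14.0 − 5) = 493.96/9.0 = 54.884 mL/cmH2O.
τ = R × C = 5.539 × 0.05488 L/cmH2O = 0.304 s.
Fraction remaining = e^(−Te/τ) = e^(−0.65/0.304) = 0.1179.
Trapped volume = 493.96 × 0.1179 = 58.238 mL.

58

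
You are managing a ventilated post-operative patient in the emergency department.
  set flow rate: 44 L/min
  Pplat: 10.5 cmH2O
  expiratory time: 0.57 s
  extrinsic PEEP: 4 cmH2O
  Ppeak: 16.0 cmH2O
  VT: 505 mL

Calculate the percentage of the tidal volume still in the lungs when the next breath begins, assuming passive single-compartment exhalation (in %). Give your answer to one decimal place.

Flow: 44 L/min ÷ 60 = 0.7333 L/s.
R = (PIP − Pplat)/V̇ = (16.0 − 10.5) / 0.7333 = 5.5/0.7333 = 7.5 cmH2O·s/L.
C = Vt/(Pplat − PEEP) = 505.0 / (10.5 − 4) = 505.0/6.5 = 77.692 mL/cmH2O.
τ = R × C = 7.5 × 0.07769 L/cmH2O = 0.5827 s.
Fraction remaining at end-expiration = e^(−Te/τ) = e^(−0.57/0.5827) = 0.376 → 37.6%.

37.6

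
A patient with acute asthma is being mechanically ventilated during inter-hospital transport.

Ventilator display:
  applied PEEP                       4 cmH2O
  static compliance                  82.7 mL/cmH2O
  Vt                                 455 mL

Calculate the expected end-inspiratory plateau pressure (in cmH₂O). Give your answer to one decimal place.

Pplat = PEEP + Vt / Cstat = 4 + 455 / 82.7 = 4 + 5.502 = 9.502 cmH2O.

9.5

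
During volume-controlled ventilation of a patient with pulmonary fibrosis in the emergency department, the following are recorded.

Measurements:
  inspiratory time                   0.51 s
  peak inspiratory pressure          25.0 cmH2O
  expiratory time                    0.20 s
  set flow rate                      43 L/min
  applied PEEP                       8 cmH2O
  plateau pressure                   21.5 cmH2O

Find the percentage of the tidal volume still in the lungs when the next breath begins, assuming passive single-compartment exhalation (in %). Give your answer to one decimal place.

22.0

Flow: 43 L/min ÷ 60 = 0.7167 L/s.
Vt = flow × Ti = 0.7167 L/s × 0.51 s × 1000 mL/L = 365.52 mL.
R = (PIP − Pplat)/V̇ = (25.0 − 21.5) / 0.7167 = 3.5/0.7167 = 4.883 cmH2O·s/L.
C = Vt/(Pplat − PEEP) = 365.52 / (21.5 − 8) = 365.52/13.5 = 27.076 mL/cmH2O.
τ = R × C = 4.883 × 0.02708 L/cmH2O = 0.1322 s.
Fraction remaining at end-expiration = e^(−Te/τ) = e^(−0.20/0.1322) = 0.2203 → 22.03%.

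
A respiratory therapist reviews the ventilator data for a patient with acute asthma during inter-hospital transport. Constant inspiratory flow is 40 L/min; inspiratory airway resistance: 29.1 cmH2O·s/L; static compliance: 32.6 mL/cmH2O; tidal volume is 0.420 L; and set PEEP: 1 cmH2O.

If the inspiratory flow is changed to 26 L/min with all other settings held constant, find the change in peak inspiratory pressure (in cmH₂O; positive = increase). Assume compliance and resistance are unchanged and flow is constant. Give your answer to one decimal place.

-6.8

Flow: 40 L/min ÷ 60 = 0.6667 L/s.
New flow: 26 L/min ÷ 60 = 0.4333 L/s.
PIP = Vt/C + R·V̇ + PEEP (constant-flow equation of motion).
Only the resistive term changes: ΔPIP = R × ΔV̇ = 29.1 × (0.4333 − 0.6667) = 29.1 × -0.2334 = -6.792 cmH2O.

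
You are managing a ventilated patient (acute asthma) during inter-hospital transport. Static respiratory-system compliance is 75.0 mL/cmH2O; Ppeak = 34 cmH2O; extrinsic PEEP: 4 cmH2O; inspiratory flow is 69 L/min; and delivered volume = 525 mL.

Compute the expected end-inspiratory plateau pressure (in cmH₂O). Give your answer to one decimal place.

Pplat = PEEP + Vt / Cstat = 4 + 525 / 75.0 = 4 + 7.0 = 11.0 cmH2O.

11.0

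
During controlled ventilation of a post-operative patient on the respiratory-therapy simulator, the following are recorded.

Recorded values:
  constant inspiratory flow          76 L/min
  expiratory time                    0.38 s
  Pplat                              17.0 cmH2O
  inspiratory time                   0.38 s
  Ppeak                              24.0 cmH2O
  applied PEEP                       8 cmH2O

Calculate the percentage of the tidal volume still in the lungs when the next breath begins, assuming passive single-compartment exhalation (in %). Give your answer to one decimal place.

Flow: 76 L/min ÷ 60 = 1.2667 L/s.
Vt = flow × Ti = 1.2667 L/s × 0.38 s × 1000 mL/L = 481.35 mL.
R = (PIP − Pplat)/V̇ = (24.0 − 17.0) / 1.2667 = 7.0/1.2667 = 5.526 cmH2O·s/L.
C = Vt/(Pplat − PEEP) = 481.35 / (17.0 − 8) = 481.35/9.0 = 53.483 mL/cmH2O.
τ = R × C = 5.526 × 0.05348 L/cmH2O = 0.2955 s.
Fraction remaining at end-expiration = e^(−Te/τ) = e^(−0.38/0.2955) = 0.2764 → 27.64%.

27.6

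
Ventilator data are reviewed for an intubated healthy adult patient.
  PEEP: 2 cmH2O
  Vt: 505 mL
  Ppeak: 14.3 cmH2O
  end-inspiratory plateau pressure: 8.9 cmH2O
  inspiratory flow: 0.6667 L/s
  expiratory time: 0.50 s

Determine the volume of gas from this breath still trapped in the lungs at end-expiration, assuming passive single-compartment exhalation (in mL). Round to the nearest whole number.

217

R = (PIP − Pplat)/V̇ = (14.3 − 8.9) / 0.6667 = 5.4/0.6667 = 8.1 cmH2O·s/L.
C = Vt/(Pplat − PEEP) = 505.0 / (8.9 − 2) = 505.0/6.9 = 73.188 mL/cmH2O.
τ = R × C = 8.1 × 0.07319 L/cmH2O = 0.5928 s.
Fraction remaining = e^(−Te/τ) = e^(−0.50/0.5928) = 0.4302.
Trapped volume = 505.0 × 0.4302 = 217.25 mL.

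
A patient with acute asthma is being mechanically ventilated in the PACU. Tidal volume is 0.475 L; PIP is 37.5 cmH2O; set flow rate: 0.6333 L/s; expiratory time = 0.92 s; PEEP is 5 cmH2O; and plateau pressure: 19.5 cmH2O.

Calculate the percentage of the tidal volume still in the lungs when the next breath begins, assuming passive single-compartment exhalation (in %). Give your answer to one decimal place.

R = (PIP − Pplat)/V̇ = (37.5 − 19.5) / 0.6333 = 18.0/0.6333 = 28.423 cmH2O·s/L.
C = Vt/(Pplat − PEEP) = 475.0 / (19.5 − 5) = 475.0/14.5 = 32.759 mL/cmH2O.
τ = R × C = 28.423 × 0.03276 L/cmH2O = 0.9311 s.
Fraction remaining at end-expiration = e^(−Te/τ) = e^(−0.92/0.9311) = 0.3723 → 37.23%.

37.2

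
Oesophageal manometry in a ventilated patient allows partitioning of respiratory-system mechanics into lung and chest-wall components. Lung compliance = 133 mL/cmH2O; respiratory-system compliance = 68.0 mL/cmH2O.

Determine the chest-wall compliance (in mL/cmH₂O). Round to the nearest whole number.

1/Ccw = 1/Crs − 1/CL.
1/Ccw = 1/68.0 − 1/133 = 0.007187.
Ccw = 139.14 mL/cmH2O.

139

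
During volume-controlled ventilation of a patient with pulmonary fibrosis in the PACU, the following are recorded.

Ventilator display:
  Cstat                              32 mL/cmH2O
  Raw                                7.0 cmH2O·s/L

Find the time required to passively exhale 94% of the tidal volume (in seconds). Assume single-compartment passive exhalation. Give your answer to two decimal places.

τ = R × C = 7.0 × 32 mL/cmH2O = 7.0 × 0.032 L/cmH2O = 0.224 s.
Exhaled fraction f = 1 − e^(−t/τ) → t = −τ·ln(1 − f) = −0.224·ln(0.06) = 0.6302 s.

0.63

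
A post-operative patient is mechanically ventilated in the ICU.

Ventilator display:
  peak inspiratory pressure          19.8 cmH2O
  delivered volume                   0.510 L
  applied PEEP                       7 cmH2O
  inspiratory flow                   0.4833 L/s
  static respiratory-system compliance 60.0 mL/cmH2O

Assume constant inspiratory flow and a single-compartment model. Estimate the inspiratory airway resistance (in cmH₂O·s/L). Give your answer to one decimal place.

Equation of motion (constant flow): PIP = Vt/C + R·V̇ + PEEP.
R·V̇ = PIP − Vt/C − PEEP = 19.8 − 510/60.0 − 7 = 19.8 − 8.5 − 7 = 4.3 cmH2O.
R = 4.3 / 0.4833 = 8.897 cmH2O·s/L.

8.9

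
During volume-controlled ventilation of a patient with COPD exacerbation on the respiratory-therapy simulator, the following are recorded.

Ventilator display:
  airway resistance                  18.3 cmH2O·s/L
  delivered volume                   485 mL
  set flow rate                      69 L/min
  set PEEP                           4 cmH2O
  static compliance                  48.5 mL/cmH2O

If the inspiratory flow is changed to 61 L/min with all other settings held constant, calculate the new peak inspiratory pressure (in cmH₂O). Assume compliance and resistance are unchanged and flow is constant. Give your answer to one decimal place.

Flow: 69 L/min ÷ 60 = 1.15 L/s.
New flow: 61 L/min ÷ 60 = 1.0167 L/s.
PIP = Vt/C + R·V̇ + PEEP (constant-flow equation of motion).
Only the resistive term changes: ΔPIP = R × ΔV̇ = 18.3 × (1.0167 − 1.15) = 18.3 × -0.1333 = -2.439 cmH2O.
Original PIP = 485/48.5 + 18.3×1.15 + 4 = 35.045 cmH2O; new PIP = 35.045 + (-2.439) = 32.606 cmH2O.

32.6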